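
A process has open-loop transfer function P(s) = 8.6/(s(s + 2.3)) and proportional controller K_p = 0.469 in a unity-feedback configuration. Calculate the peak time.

From 1 + K_pP(s) = 0: s² + 2.3s + 4.033 = 0 ⇒ ω_n = 2.008, ζ = 0.5726.
Damped frequency ω_d = ω_n√(1−ζ²) = 1.646 rad/s, so peak time T_p = π/ω_d = 1.91 s.

T_p = 1.91 s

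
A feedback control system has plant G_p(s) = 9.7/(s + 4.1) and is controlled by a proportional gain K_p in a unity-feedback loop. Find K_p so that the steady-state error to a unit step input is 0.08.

K_p = 4.86

For a type-0 loop with proportional control, e_ss = 1/(1 + K_p·G_p(0)).
G_p(0) = 2.366. Require 1/(1 + K_p·2.366) = 0.08, so 1 + 2.366·K_p = 12.5.
K_p = (12.5 − 1)/2.366 = 4.86.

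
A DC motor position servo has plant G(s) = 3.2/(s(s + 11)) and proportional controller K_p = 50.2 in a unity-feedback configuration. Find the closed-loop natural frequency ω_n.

ω_n = 12.7 rad/s

With unity feedback the closed-loop characteristic equation is s² + 11s + 50.2·3.2 = s² + 11s + 160.6 = 0.
So ω_n² = 160.6 ⇒ ω_n = 12.67 rad/s, and ζ = 11/(2ω_n) = 0.434.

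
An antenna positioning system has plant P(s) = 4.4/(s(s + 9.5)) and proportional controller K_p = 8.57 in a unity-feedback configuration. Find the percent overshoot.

2.16%

The closed-loop denominator s² + 9.5s + 37.71 gives ω_n = √37.71 = 6.141 and ζ = 9.5/(2ω_n) = 0.7735.
%OS = 100·exp(−πζ/√(1−ζ²)) = 100·exp(−π·0.7735/√0.4017) = 2.16%.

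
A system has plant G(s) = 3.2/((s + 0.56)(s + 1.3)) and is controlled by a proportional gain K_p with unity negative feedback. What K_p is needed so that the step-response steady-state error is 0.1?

K_p = 2.05

For a type-0 loop with proportional control, e_ss = 1/(1 + K_p·G(0)).
G(0) = 4.396. Require 1/(1 + K_p·4.396) = 0.1, so 1 + 4.396·K_p = 10.
K_p = (10 − 1)/4.396 = 2.05.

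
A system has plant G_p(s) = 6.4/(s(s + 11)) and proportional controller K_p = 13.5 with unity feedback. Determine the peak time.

T_p = 0.419 s

From 1 + K_pG_p(s) = 0: s² + 11s + 86.4 = 0 ⇒ ω_n = 9.295, ζ = 0.5917.
Damped frequency ω_d = ω_n√(1−ζ²) = 7.493 rad/s, so peak time T_p = π/ω_d = 0.419 s.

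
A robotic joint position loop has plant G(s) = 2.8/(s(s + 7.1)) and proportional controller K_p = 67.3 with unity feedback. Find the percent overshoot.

Closed-loop characteristic equation: s² + 7.1s + 188.4 = 0, so ω_n = 13.73 rad/s and ζ = 7.1/(2·13.73) = 0.2586.
%OS = 100·exp(−πζ/√(1−ζ²)) = 100·exp(−π·0.2586/√0.9331) = 43.1%.

43.1%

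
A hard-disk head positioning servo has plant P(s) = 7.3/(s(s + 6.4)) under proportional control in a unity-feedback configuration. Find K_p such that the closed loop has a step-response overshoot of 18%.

From %OS = 100·exp(−πζ/√(1−ζ²)) = 18%, ζ = −ln(0.18)/√(π²+ln²(0.18)) = 0.4791.
Characteristic equation s² + 6.4s + 7.3K_p = 0 gives ζ = 6.4/(2√(7.3K_p)).
Setting ζ = 0.4791: √(7.3K_p) = 6.4/(2·0.4791) = 6.679, so K_p = 44.61/7.3 = 6.11.

K_p = 6.11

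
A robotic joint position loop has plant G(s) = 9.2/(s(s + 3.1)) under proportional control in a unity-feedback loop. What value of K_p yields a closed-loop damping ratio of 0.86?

Closed-loop characteristic equation: s² + 3.1s + K_p·9.2 = 0.
So ω_n = √(9.2K_p) and 2ζω_n = 3.1, giving ζ = 3.1/(2√(9.2K_p)).
Setting ζ = 0.86: √(9.2K_p) = 3.1/(2·0.86) = 1.802, so K_p = 3.248/9.2 = 0.353.

K_p = 0.353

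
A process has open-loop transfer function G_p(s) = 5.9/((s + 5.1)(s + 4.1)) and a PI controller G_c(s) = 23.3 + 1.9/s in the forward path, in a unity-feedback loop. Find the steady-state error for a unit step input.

0

The open loop G_c(s)G_p(s) has a pole at the origin (type 1), so the static position error constant is infinite and e_ss = 1/(1+∞) = 0.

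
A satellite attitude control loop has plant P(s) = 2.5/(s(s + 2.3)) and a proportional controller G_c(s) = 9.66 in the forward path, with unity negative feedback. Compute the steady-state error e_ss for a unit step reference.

The open loop G_c(s)P(s) has a pole at the origin (type 1), so the static position error constant is infinite and e_ss = 1/(1+∞) = 0.

0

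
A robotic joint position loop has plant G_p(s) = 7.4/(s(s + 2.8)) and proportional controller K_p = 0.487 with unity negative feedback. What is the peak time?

From 1 + K_pG_p(s) = 0: s² + 2.8s + 3.604 = 0 ⇒ ω_n = 1.898, ζ = 0.7375.
Damped frequency ω_d = ω_n√(1−ζ²) = 1.282 rad/s, so peak time T_p = π/ω_d = 2.45 s.

T_p = 2.45 s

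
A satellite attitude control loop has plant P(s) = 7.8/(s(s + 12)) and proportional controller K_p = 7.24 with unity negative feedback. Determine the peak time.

Closed-loop characteristic equation: s² + 12s + 56.47 = 0, so ω_n = 7.515 rad/s and ζ = 12/(2·7.515) = 0.7984.
Damped frequency ω_d = ω_n√(1−ζ²) = 4.525 rad/s, so peak time T_p = π/ω_d = 0.694 s.

T_p = 0.694 s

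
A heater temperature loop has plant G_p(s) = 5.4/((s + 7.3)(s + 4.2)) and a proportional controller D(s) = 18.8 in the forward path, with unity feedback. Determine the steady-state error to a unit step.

The loop is type 0. Static position error constant K_pos = D(0)·G_p(0) = 18.8·0.1761 = 3.311.
Steady-state error to a unit step: e_ss = 1/(1+K_pos) = 1/4.311 = 0.232.

0.232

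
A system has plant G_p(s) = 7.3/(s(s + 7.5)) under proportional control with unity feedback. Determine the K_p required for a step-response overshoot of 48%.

From %OS = 100·exp(−πζ/√(1−ζ²)) = 48%, ζ = −ln(0.48)/√(π²+ln²(0.48)) = 0.2275.
Characteristic equation s² + 7.5s + 7.3K_p = 0 gives ζ = 7.5/(2√(7.3K_p)).
Setting ζ = 0.2275: √(7.3K_p) = 7.5/(2·0.2275) = 16.48, so K_p = 271.7/7.3 = 37.2.

K_p = 37.2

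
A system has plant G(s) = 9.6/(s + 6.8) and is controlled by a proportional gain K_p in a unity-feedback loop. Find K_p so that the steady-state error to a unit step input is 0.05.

Steady-state error for a unit step on this type-0 loop is 1/(1 + K_p·G(0)).
G(0) = 1.412. Require 1/(1 + K_p·1.412) = 0.05, so 1 + 1.412·K_p = 20.
K_p = (20 − 1)/1.412 = 13.5.

K_p = 13.5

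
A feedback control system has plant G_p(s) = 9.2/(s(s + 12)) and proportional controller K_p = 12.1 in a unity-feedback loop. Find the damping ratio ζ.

ζ = 0.569

1 + K_p·G_p(s) = 0 gives s² + 12s + 111.3 = 0.
Matching s² + 2ζω_n s + ω_n²: ω_n = √111.3 = 10.55 rad/s and 2ζω_n = 12, so ζ = 12/(2·10.55) = 0.569.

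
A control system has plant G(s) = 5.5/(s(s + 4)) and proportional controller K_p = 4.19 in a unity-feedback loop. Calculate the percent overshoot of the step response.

From 1 + K_pG(s) = 0: s² + 4s + 23.05 = 0 ⇒ ω_n = 4.801, ζ = 0.4166.
%OS = 100·exp(−πζ/√(1−ζ²)) = 100·exp(−π·0.4166/√0.8264) = 23.7%.

23.7%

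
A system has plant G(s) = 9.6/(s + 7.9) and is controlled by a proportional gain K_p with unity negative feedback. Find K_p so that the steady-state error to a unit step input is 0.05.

Steady-state error for a unit step on this type-0 loop is 1/(1 + K_p·G(0)).
G(0) = 1.215. Require 1/(1 + K_p·1.215) = 0.05, so 1 + 1.215·K_p = 20.
K_p = (20 − 1)/1.215 = 15.6.

K_p = 15.6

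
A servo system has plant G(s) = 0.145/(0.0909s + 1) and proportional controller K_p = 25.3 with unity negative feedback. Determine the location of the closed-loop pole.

Closed loop: T(s) = K_p·G/(1+K_p·G) = 3.668/(0.0909s + 1 + 3.668), with pole at s = −(1 + 3.668)/0.0909 = −51.36.

s = -51.36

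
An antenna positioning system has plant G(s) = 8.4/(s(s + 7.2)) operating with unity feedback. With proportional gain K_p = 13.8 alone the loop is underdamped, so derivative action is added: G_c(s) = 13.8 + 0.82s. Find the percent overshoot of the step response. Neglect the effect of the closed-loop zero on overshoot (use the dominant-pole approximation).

Forward path: (13.8 + 0.82s)·8.4/(s(s+7.2)). The closed-loop characteristic equation is s² + (7.2 + 8.4·0.82)s + 8.4·13.8 = 0.
That is s² + 14.09s + 115.9 = 0, so ω_n = 10.77 rad/s and ζ = 14.09/(2·10.77) = 0.6542.
%OS = 100·exp(−πζ/√(1−ζ²)) = 6.6%.

6.6%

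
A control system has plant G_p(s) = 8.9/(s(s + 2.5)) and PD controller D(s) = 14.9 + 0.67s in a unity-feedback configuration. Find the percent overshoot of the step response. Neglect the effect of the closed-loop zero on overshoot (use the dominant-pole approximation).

28.9%

Forward path: (14.9 + 0.67s)·8.9/(s(s+2.5)). The closed-loop characteristic equation is s² + (2.5 + 8.9·0.67)s + 8.9·14.9 = 0.
That is s² + 8.463s + 132.6 = 0, so ω_n = 11.52 rad/s and ζ = 8.463/(2·11.52) = 0.3675.
%OS = 100·exp(−πζ/√(1−ζ²)) = 28.9%.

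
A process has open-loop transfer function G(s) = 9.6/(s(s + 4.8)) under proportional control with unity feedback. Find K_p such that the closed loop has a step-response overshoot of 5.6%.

From %OS = 100·exp(−πζ/√(1−ζ²)) = 5.6%, ζ = −ln(0.056)/√(π²+ln²(0.056)) = 0.6761.
Characteristic equation s² + 4.8s + 9.6K_p = 0 gives ζ = 4.8/(2√(9.6K_p)).
Setting ζ = 0.6761: √(9.6K_p) = 4.8/(2·0.6761) = 3.55, so K_p = 12.6/9.6 = 1.31.

K_p = 1.31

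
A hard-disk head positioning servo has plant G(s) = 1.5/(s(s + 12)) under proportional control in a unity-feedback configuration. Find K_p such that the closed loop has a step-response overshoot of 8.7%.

K_p = 63.7

From %OS = 100·exp(−πζ/√(1−ζ²)) = 8.7%, ζ = −ln(0.087)/√(π²+ln²(0.087)) = 0.6137.
Characteristic equation s² + 12s + 1.5K_p = 0 gives ζ = 12/(2√(1.5K_p)).
Setting ζ = 0.6137: √(1.5K_p) = 12/(2·0.6137) = 9.777, so K_p = 95.59/1.5 = 63.7.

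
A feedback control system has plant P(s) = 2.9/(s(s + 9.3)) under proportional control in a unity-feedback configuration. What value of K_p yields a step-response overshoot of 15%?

From %OS = 100·exp(−πζ/√(1−ζ²)) = 15%, ζ = −ln(0.15)/√(π²+ln²(0.15)) = 0.5169.
Characteristic equation s² + 9.3s + 2.9K_p = 0 gives ζ = 9.3/(2√(2.9K_p)).
Setting ζ = 0.5169: √(2.9K_p) = 9.3/(2·0.5169) = 8.995, so K_p = 80.92/2.9 = 27.9.

K_p = 27.9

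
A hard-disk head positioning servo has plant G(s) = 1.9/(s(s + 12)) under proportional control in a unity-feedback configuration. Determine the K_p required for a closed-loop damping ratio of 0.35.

Closed-loop characteristic equation: s² + 12s + K_p·1.9 = 0.
So ω_n = √(1.9K_p) and 2ζω_n = 12, giving ζ = 12/(2√(1.9K_p)).
Setting ζ = 0.35: √(1.9K_p) = 12/(2·0.35) = 17.14, so K_p = 293.9/1.9 = 155.

K_p = 155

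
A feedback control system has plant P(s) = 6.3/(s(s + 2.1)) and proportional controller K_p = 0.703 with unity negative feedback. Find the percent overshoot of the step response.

From 1 + K_pP(s) = 0: s² + 2.1s + 4.429 = 0 ⇒ ω_n = 2.104, ζ = 0.4989.
%OS = 100·exp(−πζ/√(1−ζ²)) = 100·exp(−π·0.4989/√0.7511) = 16.4%.

16.4%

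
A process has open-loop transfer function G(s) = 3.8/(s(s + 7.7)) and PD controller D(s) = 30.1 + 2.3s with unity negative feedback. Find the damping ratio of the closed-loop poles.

ζ = 0.769

Forward path: (30.1 + 2.3s)·3.8/(s(s+7.7)). The closed-loop characteristic equation is s² + (7.7 + 3.8·2.3)s + 3.8·30.1 = 0.
That is s² + 16.44s + 114.4 = 0, so ω_n = 10.69 rad/s and ζ = 16.44/(2·10.69) = 0.7686.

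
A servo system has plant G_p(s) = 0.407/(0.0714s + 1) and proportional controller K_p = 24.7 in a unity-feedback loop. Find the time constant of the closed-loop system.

τ = 0.00646 s

Closed loop: T(s) = K_p·G_p/(1+K_p·G_p) = 10.05/(0.0714s + 1 + 10.05), with pole at s = −(1 + 10.05)/0.0714 = −154.8.
Closed-loop time constant τ = 1/154.8 = 0.00646 s.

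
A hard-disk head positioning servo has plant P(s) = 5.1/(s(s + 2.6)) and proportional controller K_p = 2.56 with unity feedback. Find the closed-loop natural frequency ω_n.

1 + K_p·P(s) = 0 gives s² + 2.6s + 13.06 = 0.
So ω_n² = 13.06 ⇒ ω_n = 3.613 rad/s, and ζ = 2.6/(2ω_n) = 0.36.

ω_n = 3.61 rad/s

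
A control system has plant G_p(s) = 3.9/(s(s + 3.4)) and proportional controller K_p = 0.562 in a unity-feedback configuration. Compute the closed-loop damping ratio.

ζ = 1.15

The closed-loop denominator is s(s+3.4) + 0.562·3.9 = s² + 3.4s + 2.192.
Matching s² + 2ζω_n s + ω_n²: ω_n = √2.192 = 1.48 rad/s and 2ζω_n = 3.4, so ζ = 3.4/(2·1.48) = 1.15.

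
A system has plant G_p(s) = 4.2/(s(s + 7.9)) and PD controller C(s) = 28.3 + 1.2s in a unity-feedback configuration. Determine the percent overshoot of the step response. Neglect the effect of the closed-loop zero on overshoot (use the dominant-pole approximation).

Forward path: (28.3 + 1.2s)·4.2/(s(s+7.9)). The closed-loop characteristic equation is s² + (7.9 + 4.2·1.2)s + 4.2·28.3 = 0.
That is s² + 12.94s + 118.9 = 0, so ω_n = 10.9 rad/s and ζ = 12.94/(2·10.9) = 0.5935.
%OS = 100·exp(−πζ/√(1−ζ²)) = 9.86%.

9.86%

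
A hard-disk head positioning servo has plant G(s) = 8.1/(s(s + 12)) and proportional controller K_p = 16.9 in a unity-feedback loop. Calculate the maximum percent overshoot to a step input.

The closed-loop denominator s² + 12s + 136.9 gives ω_n = √136.9 = 11.7 and ζ = 12/(2ω_n) = 0.5128.
%OS = 100·exp(−πζ/√(1−ζ²)) = 100·exp(−π·0.5128/√0.737) = 15.3%.

15.3%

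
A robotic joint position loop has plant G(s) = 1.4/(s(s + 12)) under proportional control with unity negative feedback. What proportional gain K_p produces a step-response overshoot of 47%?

K_p = 471

From %OS = 100·exp(−πζ/√(1−ζ²)) = 47%, ζ = −ln(0.47)/√(π²+ln²(0.47)) = 0.2337.
Characteristic equation s² + 12s + 1.4K_p = 0 gives ζ = 12/(2√(1.4K_p)).
Setting ζ = 0.2337: √(1.4K_p) = 12/(2·0.2337) = 25.68, so K_p = 659.3/1.4 = 471.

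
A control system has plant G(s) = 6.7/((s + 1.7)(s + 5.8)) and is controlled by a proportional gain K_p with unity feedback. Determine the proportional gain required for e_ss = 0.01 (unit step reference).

Steady-state error for a unit step on this type-0 loop is 1/(1 + K_p·G(0)).
G(0) = 0.6795. Require 1/(1 + K_p·0.6795) = 0.01, so 1 + 0.6795·K_p = 100.
K_p = (100 − 1)/0.6795 = 146.

K_p = 146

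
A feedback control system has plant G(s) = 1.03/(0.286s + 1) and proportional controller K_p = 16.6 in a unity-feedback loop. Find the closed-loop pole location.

s = -63.28

Closed loop: T(s) = K_p·G/(1+K_p·G) = 17.1/(0.286s + 1 + 17.1), with pole at s = −(1 + 17.1)/0.286 = −63.28.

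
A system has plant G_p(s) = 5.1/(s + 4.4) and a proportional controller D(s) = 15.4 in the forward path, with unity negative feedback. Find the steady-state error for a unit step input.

The loop is type 0. Static position error constant K_pos = D(0)·G_p(0) = 15.4·1.159 = 17.85.
Steady-state error to a unit step: e_ss = 1/(1+K_pos) = 1/18.85 = 0.0531.

0.0531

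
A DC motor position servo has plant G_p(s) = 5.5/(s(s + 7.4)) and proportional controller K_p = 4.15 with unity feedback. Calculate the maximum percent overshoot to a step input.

Closed-loop characteristic equation: s² + 7.4s + 22.83 = 0, so ω_n = 4.778 rad/s and ζ = 7.4/(2·4.778) = 0.7745.
%OS = 100·exp(−πζ/√(1−ζ²)) = 100·exp(−π·0.7745/√0.4002) = 2.14%.

2.14%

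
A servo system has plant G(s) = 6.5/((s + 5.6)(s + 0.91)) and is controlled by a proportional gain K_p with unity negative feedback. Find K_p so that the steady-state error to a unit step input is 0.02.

K_p = 38.4

Steady-state error for a unit step on this type-0 loop is 1/(1 + K_p·G(0)).
G(0) = 1.276. Require 1/(1 + K_p·1.276) = 0.02, so 1 + 1.276·K_p = 50.
K_p = (50 − 1)/1.276 = 38.4.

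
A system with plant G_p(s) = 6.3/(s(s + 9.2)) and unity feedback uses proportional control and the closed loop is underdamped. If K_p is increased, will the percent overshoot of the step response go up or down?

increase

ζ = 9.2/(2√(6.3K_p)) decreases as K_p grows; lower damping means more overshoot.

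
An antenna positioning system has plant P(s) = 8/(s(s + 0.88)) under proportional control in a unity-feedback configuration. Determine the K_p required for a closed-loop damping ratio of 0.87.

K_p = 0.032

Closed-loop characteristic equation: s² + 0.88s + K_p·8 = 0.
So ω_n = √(8K_p) and 2ζω_n = 0.88, giving ζ = 0.88/(2√(8K_p)).
Setting ζ = 0.87: √(8K_p) = 0.88/(2·0.87) = 0.5057, so K_p = 0.2558/8 = 0.032.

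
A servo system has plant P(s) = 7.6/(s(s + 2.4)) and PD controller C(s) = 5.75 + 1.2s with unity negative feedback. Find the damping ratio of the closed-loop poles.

Forward path: (5.75 + 1.2s)·7.6/(s(s+2.4)). The closed-loop characteristic equation is s² + (2.4 + 7.6·1.2)s + 7.6·5.75 = 0.
That is s² + 11.52s + 43.7 = 0, so ω_n = 6.611 rad/s and ζ = 11.52/(2·6.611) = 0.8713.

ζ = 0.871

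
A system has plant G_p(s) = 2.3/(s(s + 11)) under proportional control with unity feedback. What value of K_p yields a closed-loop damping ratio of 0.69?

Closed-loop characteristic equation: s² + 11s + K_p·2.3 = 0.
So ω_n = √(2.3K_p) and 2ζω_n = 11, giving ζ = 11/(2√(2.3K_p)).
Setting ζ = 0.69: √(2.3K_p) = 11/(2·0.69) = 7.971, so K_p = 63.54/2.3 = 27.6.

K_p = 27.6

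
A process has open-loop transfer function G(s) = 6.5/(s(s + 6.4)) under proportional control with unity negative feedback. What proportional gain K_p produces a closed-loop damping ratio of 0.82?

K_p = 2.34

Closed-loop characteristic equation: s² + 6.4s + K_p·6.5 = 0.
So ω_n = √(6.5K_p) and 2ζω_n = 6.4, giving ζ = 6.4/(2√(6.5K_p)).
Setting ζ = 0.82: √(6.5K_p) = 6.4/(2·0.82) = 3.902, so K_p = 15.23/6.5 = 2.34.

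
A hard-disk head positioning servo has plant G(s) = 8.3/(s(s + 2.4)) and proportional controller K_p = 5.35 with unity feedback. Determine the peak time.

The closed-loop denominator s² + 2.4s + 44.41 gives ω_n = √44.41 = 6.664 and ζ = 2.4/(2ω_n) = 0.1801.
Damped frequency ω_d = ω_n√(1−ζ²) = 6.555 rad/s, so peak time T_p = π/ω_d = 0.479 s.

T_p = 0.479 s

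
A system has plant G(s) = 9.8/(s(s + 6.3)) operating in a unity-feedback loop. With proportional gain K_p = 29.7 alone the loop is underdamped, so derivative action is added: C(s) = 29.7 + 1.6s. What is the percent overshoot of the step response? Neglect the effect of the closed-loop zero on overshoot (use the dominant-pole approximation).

Forward path: (29.7 + 1.6s)·9.8/(s(s+6.3)). The closed-loop characteristic equation is s² + (6.3 + 9.8·1.6)s + 9.8·29.7 = 0.
That is s² + 21.98s + 291.1 = 0, so ω_n = 17.06 rad/s and ζ = 21.98/(2·17.06) = 0.6442.
%OS = 100·exp(−πζ/√(1−ζ²)) = 7.09%.

7.09%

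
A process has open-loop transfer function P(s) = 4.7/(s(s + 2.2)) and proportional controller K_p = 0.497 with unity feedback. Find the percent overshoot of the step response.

3.85%

Closed-loop characteristic equation: s² + 2.2s + 2.336 = 0, so ω_n = 1.528 rad/s and ζ = 2.2/(2·1.528) = 0.7197.
%OS = 100·exp(−πζ/√(1−ζ²)) = 100·exp(−π·0.7197/√0.482) = 3.85%.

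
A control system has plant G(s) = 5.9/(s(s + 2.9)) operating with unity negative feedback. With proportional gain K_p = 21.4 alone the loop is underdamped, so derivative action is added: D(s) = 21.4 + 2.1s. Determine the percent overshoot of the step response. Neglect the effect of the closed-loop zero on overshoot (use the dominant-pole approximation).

Forward path: (21.4 + 2.1s)·5.9/(s(s+2.9)). The closed-loop characteristic equation is s² + (2.9 + 5.9·2.1)s + 5.9·21.4 = 0.
That is s² + 15.29s + 126.3 = 0, so ω_n = 11.24 rad/s and ζ = 15.29/(2·11.24) = 0.6804.
%OS = 100·exp(−πζ/√(1−ζ²)) = 5.41%.

5.41%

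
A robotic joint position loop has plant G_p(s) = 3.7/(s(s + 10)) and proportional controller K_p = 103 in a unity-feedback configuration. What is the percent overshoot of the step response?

The closed-loop denominator s² + 10s + 381.1 gives ω_n = √381.1 = 19.52 and ζ = 10/(2ω_n) = 0.2561.
%OS = 100·exp(−πζ/√(1−ζ²)) = 100·exp(−π·0.2561/√0.9344) = 43.5%.

43.5%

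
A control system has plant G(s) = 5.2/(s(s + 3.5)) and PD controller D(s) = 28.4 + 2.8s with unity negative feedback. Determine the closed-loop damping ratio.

ζ = 0.743

Forward path: (28.4 + 2.8s)·5.2/(s(s+3.5)). The closed-loop characteristic equation is s² + (3.5 + 5.2·2.8)s + 5.2·28.4 = 0.
That is s² + 18.06s + 147.7 = 0, so ω_n = 12.15 rad/s and ζ = 18.06/(2·12.15) = 0.7431.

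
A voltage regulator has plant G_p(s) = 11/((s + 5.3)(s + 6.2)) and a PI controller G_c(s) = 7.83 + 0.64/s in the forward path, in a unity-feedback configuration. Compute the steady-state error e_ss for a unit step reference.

0

The open loop G_c(s)G_p(s) has a pole at the origin (type 1), so the static position error constant is infinite and e_ss = 1/(1+∞) = 0.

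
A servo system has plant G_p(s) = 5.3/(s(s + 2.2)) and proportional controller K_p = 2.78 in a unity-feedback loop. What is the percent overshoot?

Closed-loop characteristic equation: s² + 2.2s + 14.73 = 0, so ω_n = 3.838 rad/s and ζ = 2.2/(2·3.838) = 0.2866.
%OS = 100·exp(−πζ/√(1−ζ²)) = 100·exp(−π·0.2866/√0.9179) = 39.1%.

39.1%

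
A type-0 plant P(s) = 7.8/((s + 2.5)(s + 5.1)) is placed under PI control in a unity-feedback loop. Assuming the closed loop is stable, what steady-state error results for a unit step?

The PI controller's integrator makes the forward path type 1, so e_ss to a step is zero.

0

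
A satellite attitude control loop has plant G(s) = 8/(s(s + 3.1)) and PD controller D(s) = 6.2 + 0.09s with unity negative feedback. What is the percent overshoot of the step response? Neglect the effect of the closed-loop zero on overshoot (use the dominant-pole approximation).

Forward path: (6.2 + 0.09s)·8/(s(s+3.1)). The closed-loop characteristic equation is s² + (3.1 + 8·0.09)s + 8·6.2 = 0.
That is s² + 3.82s + 49.6 = 0, so ω_n = 7.043 rad/s and ζ = 3.82/(2·7.043) = 0.2712.
%OS = 100·exp(−πζ/√(1−ζ²)) = 41.3%.

41.3%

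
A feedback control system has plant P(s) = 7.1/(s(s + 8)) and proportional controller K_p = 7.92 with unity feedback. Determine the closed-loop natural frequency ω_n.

ω_n = 7.5 rad/s

The closed-loop denominator is s(s+8) + 7.92·7.1 = s² + 8s + 56.23.
So ω_n² = 56.23 ⇒ ω_n = 7.499 rad/s, and ζ = 8/(2ω_n) = 0.533.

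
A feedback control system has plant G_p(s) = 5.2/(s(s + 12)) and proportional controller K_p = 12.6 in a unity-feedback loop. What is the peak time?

T_p = 0.578 s

Closed-loop characteristic equation: s² + 12s + 65.52 = 0, so ω_n = 8.094 rad/s and ζ = 12/(2·8.094) = 0.7412.
Damped frequency ω_d = ω_n√(1−ζ²) = 5.433 rad/s, so peak time T_p = π/ω_d = 0.578 s.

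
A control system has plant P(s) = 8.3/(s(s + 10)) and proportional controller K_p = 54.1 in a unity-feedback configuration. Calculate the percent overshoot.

The closed-loop denominator s² + 10s + 449 gives ω_n = √449 = 21.19 and ζ = 10/(2ω_n) = 0.236.
%OS = 100·exp(−πζ/√(1−ζ²)) = 100·exp(−π·0.236/√0.9443) = 46.6%.

46.6%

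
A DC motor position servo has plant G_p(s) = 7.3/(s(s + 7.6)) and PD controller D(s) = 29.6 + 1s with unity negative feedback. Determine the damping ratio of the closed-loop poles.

ζ = 0.507

Forward path: (29.6 + 1s)·7.3/(s(s+7.6)). The closed-loop characteristic equation is s² + (7.6 + 7.3·1)s + 7.3·29.6 = 0.
That is s² + 14.9s + 216.1 = 0, so ω_n = 14.7 rad/s and ζ = 14.9/(2·14.7) = 0.5068.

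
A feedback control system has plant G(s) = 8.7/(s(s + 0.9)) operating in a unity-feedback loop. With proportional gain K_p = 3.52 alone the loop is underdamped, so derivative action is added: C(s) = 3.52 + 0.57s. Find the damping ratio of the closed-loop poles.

Forward path: (3.52 + 0.57s)·8.7/(s(s+0.9)). The closed-loop characteristic equation is s² + (0.9 + 8.7·0.57)s + 8.7·3.52 = 0.
That is s² + 5.859s + 30.62 = 0, so ω_n = 5.534 rad/s and ζ = 5.859/(2·5.534) = 0.5294.

ζ = 0.529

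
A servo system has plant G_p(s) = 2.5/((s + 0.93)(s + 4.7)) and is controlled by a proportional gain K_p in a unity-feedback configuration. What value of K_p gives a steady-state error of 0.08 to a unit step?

For a type-0 loop with proportional control, e_ss = 1/(1 + K_p·G_p(0)).
G_p(0) = 0.572. Require 1/(1 + K_p·0.572) = 0.08, so 1 + 0.572·K_p = 12.5.
K_p = (12.5 − 1)/0.572 = 20.1.

K_p = 20.1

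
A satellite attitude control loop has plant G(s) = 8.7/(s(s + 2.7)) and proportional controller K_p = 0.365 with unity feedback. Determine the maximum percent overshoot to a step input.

Closed-loop characteristic equation: s² + 2.7s + 3.175 = 0, so ω_n = 1.782 rad/s and ζ = 2.7/(2·1.782) = 0.7576.
%OS = 100·exp(−πζ/√(1−ζ²)) = 100·exp(−π·0.7576/√0.4261) = 2.61%.

2.61%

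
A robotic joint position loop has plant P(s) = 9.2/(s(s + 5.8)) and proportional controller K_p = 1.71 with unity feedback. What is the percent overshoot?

3.45%

The closed-loop denominator s² + 5.8s + 15.73 gives ω_n = √15.73 = 3.966 and ζ = 5.8/(2ω_n) = 0.7311.
%OS = 100·exp(−πζ/√(1−ζ²)) = 100·exp(−π·0.7311/√0.4654) = 3.45%.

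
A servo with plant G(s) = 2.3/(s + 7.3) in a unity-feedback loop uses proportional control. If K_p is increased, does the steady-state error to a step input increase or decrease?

e_ss = 1/(1 + K_p·G(0)); a larger K_p raises the denominator, so e_ss decreases.

decrease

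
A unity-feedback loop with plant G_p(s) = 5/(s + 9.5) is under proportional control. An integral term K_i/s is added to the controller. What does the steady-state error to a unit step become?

Adding integral action puts a pole at s = 0 in the forward path, raising the system type to 1; a type-1 loop has zero steady-state error to a step.

0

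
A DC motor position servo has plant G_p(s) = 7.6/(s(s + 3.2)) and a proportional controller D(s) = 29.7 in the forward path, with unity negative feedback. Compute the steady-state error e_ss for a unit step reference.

0

The open loop D(s)G_p(s) has a pole at the origin (type 1), so the static position error constant is infinite and e_ss = 1/(1+∞) = 0.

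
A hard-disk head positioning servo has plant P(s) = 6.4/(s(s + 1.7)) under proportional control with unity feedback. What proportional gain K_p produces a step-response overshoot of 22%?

From %OS = 100·exp(−πζ/√(1−ζ²)) = 22%, ζ = −ln(0.22)/√(π²+ln²(0.22)) = 0.4342.
Characteristic equation s² + 1.7s + 6.4K_p = 0 gives ζ = 1.7/(2√(6.4K_p)).
Setting ζ = 0.4342: √(6.4K_p) = 1.7/(2·0.4342) = 1.958, so K_p = 3.833/6.4 = 0.599.

K_p = 0.599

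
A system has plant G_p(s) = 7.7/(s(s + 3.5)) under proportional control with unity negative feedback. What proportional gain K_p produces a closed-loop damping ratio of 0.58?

K_p = 1.18

Closed-loop characteristic equation: s² + 3.5s + K_p·7.7 = 0.
So ω_n = √(7.7K_p) and 2ζω_n = 3.5, giving ζ = 3.5/(2√(7.7K_p)).
Setting ζ = 0.58: √(7.7K_p) = 3.5/(2·0.58) = 3.017, so K_p = 9.104/7.7 = 1.18.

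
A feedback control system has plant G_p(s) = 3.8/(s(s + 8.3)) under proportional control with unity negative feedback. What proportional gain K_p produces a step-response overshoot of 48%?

From %OS = 100·exp(−πζ/√(1−ζ²)) = 48%, ζ = −ln(0.48)/√(π²+ln²(0.48)) = 0.2275.
Characteristic equation s² + 8.3s + 3.8K_p = 0 gives ζ = 8.3/(2√(3.8K_p)).
Setting ζ = 0.2275: √(3.8K_p) = 8.3/(2·0.2275) = 18.24, so K_p = 332.8/3.8 = 87.6.

K_p = 87.6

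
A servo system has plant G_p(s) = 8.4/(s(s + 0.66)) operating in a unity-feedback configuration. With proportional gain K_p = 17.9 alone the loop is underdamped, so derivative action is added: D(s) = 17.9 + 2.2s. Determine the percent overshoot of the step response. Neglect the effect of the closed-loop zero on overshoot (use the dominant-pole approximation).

Forward path: (17.9 + 2.2s)·8.4/(s(s+0.66)). The closed-loop characteristic equation is s² + (0.66 + 8.4·2.2)s + 8.4·17.9 = 0.
That is s² + 19.14s + 150.4 = 0, so ω_n = 12.26 rad/s and ζ = 19.14/(2·12.26) = 0.7805.
%OS = 100·exp(−πζ/√(1−ζ²)) = 1.98%.

1.98%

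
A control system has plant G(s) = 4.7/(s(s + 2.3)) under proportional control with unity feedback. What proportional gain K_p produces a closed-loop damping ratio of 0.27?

K_p = 3.86

Closed-loop characteristic equation: s² + 2.3s + K_p·4.7 = 0.
So ω_n = √(4.7K_p) and 2ζω_n = 2.3, giving ζ = 2.3/(2√(4.7K_p)).
Setting ζ = 0.27: √(4.7K_p) = 2.3/(2·0.27) = 4.259, so K_p = 18.14/4.7 = 3.86.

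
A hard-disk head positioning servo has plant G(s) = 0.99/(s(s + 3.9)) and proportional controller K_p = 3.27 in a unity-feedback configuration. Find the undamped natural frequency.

The closed-loop denominator is s(s+3.9) + 3.27·0.99 = s² + 3.9s + 3.237.
So ω_n² = 3.237 ⇒ ω_n = 1.799 rad/s, and ζ = 3.9/(2ω_n) = 1.08.

ω_n = 1.8 rad/s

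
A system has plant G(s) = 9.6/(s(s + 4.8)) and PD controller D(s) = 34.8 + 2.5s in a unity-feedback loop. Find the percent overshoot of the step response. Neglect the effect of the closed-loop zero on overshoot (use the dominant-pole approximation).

Forward path: (34.8 + 2.5s)·9.6/(s(s+4.8)). The closed-loop characteristic equation is s² + (4.8 + 9.6·2.5)s + 9.6·34.8 = 0.
That is s² + 28.8s + 334.1 = 0, so ω_n = 18.28 rad/s and ζ = 28.8/(2·18.28) = 0.7878.
%OS = 100·exp(−πζ/√(1−ζ²)) = 1.8%.

1.8%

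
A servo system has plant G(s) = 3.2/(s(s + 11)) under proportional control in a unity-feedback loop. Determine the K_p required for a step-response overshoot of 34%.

From %OS = 100·exp(−πζ/√(1−ζ²)) = 34%, ζ = −ln(0.34)/√(π²+ln²(0.34)) = 0.3248.
Characteristic equation s² + 11s + 3.2K_p = 0 gives ζ = 11/(2√(3.2K_p)).
Setting ζ = 0.3248: √(3.2K_p) = 11/(2·0.3248) = 16.93, so K_p = 286.8/3.2 = 89.6.

K_p = 89.6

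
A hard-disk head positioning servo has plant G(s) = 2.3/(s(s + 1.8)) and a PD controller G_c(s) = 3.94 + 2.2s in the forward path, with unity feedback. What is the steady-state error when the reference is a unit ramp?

The loop has one pole at the origin (type 1). Velocity error constant K_v = lim_{s→0} s·G_c(s)G(s) = 3.94·2.3/1.8 = 5.034.
Steady-state error to a unit ramp: e_ss = 1/K_v = 0.199.

0.199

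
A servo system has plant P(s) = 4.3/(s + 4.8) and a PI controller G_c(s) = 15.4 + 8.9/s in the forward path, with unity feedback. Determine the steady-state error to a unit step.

The open loop G_c(s)P(s) has a pole at the origin (type 1), so the static position error constant is infinite and e_ss = 1/(1+∞) = 0.

0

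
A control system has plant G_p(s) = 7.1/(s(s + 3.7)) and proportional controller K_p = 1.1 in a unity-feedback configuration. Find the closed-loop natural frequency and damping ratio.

ω_n = 2.79 rad/s, ζ = 0.662

1 + K_p·G_p(s) = 0 gives s² + 3.7s + 7.81 = 0.
So ω_n² = 7.81 ⇒ ω_n = 2.795 rad/s, and ζ = 3.7/(2ω_n) = 0.662.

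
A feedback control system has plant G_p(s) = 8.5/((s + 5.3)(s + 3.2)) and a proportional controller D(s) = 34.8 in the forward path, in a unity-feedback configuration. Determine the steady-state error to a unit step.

The loop is type 0. Static position error constant K_pos = D(0)·G_p(0) = 34.8·0.5012 = 17.44.
Steady-state error to a unit step: e_ss = 1/(1+K_pos) = 1/18.44 = 0.0542.

0.0542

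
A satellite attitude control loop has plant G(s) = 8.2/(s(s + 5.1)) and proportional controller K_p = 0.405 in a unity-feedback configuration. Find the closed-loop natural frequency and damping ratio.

The closed-loop denominator is s(s+5.1) + 0.405·8.2 = s² + 5.1s + 3.321.
Matching s² + 2ζω_n s + ω_n²: ω_n = √3.321 = 1.822 rad/s and 2ζω_n = 5.1, so ζ = 5.1/(2·1.822) = 1.4.

ω_n = 1.82 rad/s, ζ = 1.4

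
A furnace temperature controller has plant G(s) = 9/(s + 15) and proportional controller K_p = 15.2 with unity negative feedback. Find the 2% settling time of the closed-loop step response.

T_s ≈ 0.0264 s

Closed-loop transfer function: T(s) = K_p·G(s)/(1 + K_p·G(s)) = 136.8/(s + 15 + 136.8) = 136.8/(s + 151.8).
Time constant τ = 1/151.8 = 0.006588 s, so the 2% settling time is about 4τ = 0.0264 s.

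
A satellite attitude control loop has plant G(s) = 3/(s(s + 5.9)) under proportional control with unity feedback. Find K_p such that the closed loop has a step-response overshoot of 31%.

From %OS = 100·exp(−πζ/√(1−ζ²)) = 31%, ζ = −ln(0.31)/√(π²+ln²(0.31)) = 0.3493.
Characteristic equation s² + 5.9s + 3K_p = 0 gives ζ = 5.9/(2√(3K_p)).
Setting ζ = 0.3493: √(3K_p) = 5.9/(2·0.3493) = 8.445, so K_p = 71.32/3 = 23.8.

K_p = 23.8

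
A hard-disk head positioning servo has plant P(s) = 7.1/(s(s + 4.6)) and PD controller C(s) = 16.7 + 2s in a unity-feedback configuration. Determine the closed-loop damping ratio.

ζ = 0.863

Forward path: (16.7 + 2s)·7.1/(s(s+4.6)). The closed-loop characteristic equation is s² + (4.6 + 7.1·2)s + 7.1·16.7 = 0.
That is s² + 18.8s + 118.6 = 0, so ω_n = 10.89 rad/s and ζ = 18.8/(2·10.89) = 0.8633.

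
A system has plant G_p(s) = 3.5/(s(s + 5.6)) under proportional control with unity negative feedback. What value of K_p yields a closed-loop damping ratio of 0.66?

K_p = 5.14

Closed-loop characteristic equation: s² + 5.6s + K_p·3.5 = 0.
So ω_n = √(3.5K_p) and 2ζω_n = 5.6, giving ζ = 5.6/(2√(3.5K_p)).
Setting ζ = 0.66: √(3.5K_p) = 5.6/(2·0.66) = 4.242, so K_p = 18/3.5 = 5.14.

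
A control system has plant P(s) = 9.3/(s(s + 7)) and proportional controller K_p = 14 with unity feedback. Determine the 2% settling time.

Closed-loop characteristic equation: s² + 7s + 130.2 = 0, so ω_n = 11.41 rad/s and ζ = 7/(2·11.41) = 0.3067.
2% settling time T_s ≈ 4/(ζω_n) = 4/3.5 = 1.14 s.

T_s ≈ 1.14 s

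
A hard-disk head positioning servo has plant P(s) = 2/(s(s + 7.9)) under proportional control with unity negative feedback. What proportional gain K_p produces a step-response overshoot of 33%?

K_p = 70.4

From %OS = 100·exp(−πζ/√(1−ζ²)) = 33%, ζ = −ln(0.33)/√(π²+ln²(0.33)) = 0.3328.
Characteristic equation s² + 7.9s + 2K_p = 0 gives ζ = 7.9/(2√(2K_p)).
Setting ζ = 0.3328: √(2K_p) = 7.9/(2·0.3328) = 11.87, so K_p = 140.9/2 = 70.4.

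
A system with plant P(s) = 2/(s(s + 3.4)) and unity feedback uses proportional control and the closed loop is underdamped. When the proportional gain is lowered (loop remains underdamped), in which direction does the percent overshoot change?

ζ = 3.4/(2√(2K_p)) rises as K_p falls; higher damping means less overshoot.

decrease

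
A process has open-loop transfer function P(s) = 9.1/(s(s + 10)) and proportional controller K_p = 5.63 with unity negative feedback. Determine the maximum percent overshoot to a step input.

4.66%

From 1 + K_pP(s) = 0: s² + 10s + 51.23 = 0 ⇒ ω_n = 7.158, ζ = 0.6985.
%OS = 100·exp(−πζ/√(1−ζ²)) = 100·exp(−π·0.6985/√0.512) = 4.66%.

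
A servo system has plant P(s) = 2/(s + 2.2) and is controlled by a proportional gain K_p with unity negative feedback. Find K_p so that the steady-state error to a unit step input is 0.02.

The loop is type 0, so e_ss(step) = 1/(1 + K_pos) with K_pos = K_p·P(0).
P(0) = 0.9091. Require 1/(1 + K_p·0.9091) = 0.02, so 1 + 0.9091·K_p = 50.
K_p = (50 − 1)/0.9091 = 53.9.

K_p = 53.9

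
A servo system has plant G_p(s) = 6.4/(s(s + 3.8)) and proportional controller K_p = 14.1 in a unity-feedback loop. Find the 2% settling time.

Closed-loop characteristic equation: s² + 3.8s + 90.24 = 0, so ω_n = 9.499 rad/s and ζ = 3.8/(2·9.499) = 0.2.
2% settling time T_s ≈ 4/(ζω_n) = 4/1.9 = 2.11 s.

T_s ≈ 2.11 s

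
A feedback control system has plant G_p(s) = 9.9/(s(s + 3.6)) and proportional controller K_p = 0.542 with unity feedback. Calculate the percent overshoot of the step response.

Closed-loop characteristic equation: s² + 3.6s + 5.366 = 0, so ω_n = 2.316 rad/s and ζ = 3.6/(2·2.316) = 0.7771.
%OS = 100·exp(−πζ/√(1−ζ²)) = 100·exp(−π·0.7771/√0.3962) = 2.07%.

2.07%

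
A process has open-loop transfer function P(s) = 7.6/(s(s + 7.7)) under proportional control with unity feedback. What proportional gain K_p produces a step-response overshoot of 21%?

From %OS = 100·exp(−πζ/√(1−ζ²)) = 21%, ζ = −ln(0.21)/√(π²+ln²(0.21)) = 0.4449.
Characteristic equation s² + 7.7s + 7.6K_p = 0 gives ζ = 7.7/(2√(7.6K_p)).
Setting ζ = 0.4449: √(7.6K_p) = 7.7/(2·0.4449) = 8.654, so K_p = 74.89/7.6 = 9.85.

K_p = 9.85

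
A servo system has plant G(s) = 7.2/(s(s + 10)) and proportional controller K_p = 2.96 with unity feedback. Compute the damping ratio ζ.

ζ = 1.08

1 + K_p·G(s) = 0 gives s² + 10s + 21.31 = 0.
Matching s² + 2ζω_n s + ω_n²: ω_n = √21.31 = 4.616 rad/s and 2ζω_n = 10, so ζ = 10/(2·4.616) = 1.08.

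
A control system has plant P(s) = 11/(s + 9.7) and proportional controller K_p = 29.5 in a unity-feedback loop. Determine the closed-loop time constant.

τ = 0.00299 s

Closed-loop transfer function: T(s) = K_p·P(s)/(1 + K_p·P(s)) = 324.5/(s + 9.7 + 324.5) = 324.5/(s + 334.2).
Time constant τ = 1/334.2 = 0.00299 s.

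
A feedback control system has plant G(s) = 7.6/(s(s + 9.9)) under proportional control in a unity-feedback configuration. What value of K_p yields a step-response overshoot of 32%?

From %OS = 100·exp(−πζ/√(1−ζ²)) = 32%, ζ = −ln(0.32)/√(π²+ln²(0.32)) = 0.341.
Characteristic equation s² + 9.9s + 7.6K_p = 0 gives ζ = 9.9/(2√(7.6K_p)).
Setting ζ = 0.341: √(7.6K_p) = 9.9/(2·0.341) = 14.52, so K_p = 210.8/7.6 = 27.7.

K_p = 27.7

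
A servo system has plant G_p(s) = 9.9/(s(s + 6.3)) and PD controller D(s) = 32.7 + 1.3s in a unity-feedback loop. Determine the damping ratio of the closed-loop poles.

ζ = 0.533

Forward path: (32.7 + 1.3s)·9.9/(s(s+6.3)). The closed-loop characteristic equation is s² + (6.3 + 9.9·1.3)s + 9.9·32.7 = 0.
That is s² + 19.17s + 323.7 = 0, so ω_n = 17.99 rad/s and ζ = 19.17/(2·17.99) = 0.5327.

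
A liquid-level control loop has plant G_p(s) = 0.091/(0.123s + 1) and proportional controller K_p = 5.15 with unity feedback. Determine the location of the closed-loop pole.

s = -11.94

Closed loop: T(s) = K_p·G_p/(1+K_p·G_p) = 0.4687/(0.123s + 1 + 0.4687), with pole at s = −(1 + 0.4687)/0.123 = −11.94.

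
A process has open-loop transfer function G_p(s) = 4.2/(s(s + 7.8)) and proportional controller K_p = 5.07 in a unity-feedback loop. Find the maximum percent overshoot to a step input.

From 1 + K_pG_p(s) = 0: s² + 7.8s + 21.29 = 0 ⇒ ω_n = 4.615, ζ = 0.8452.
%OS = 100·exp(−πζ/√(1−ζ²)) = 100·exp(−π·0.8452/√0.2857) = 0.696%.

0.696%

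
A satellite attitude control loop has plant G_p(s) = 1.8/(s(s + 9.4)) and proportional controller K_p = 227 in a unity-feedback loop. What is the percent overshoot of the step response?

47.2%

Closed-loop characteristic equation: s² + 9.4s + 408.6 = 0, so ω_n = 20.21 rad/s and ζ = 9.4/(2·20.21) = 0.2325.
%OS = 100·exp(−πζ/√(1−ζ²)) = 100·exp(−π·0.2325/√0.9459) = 47.2%.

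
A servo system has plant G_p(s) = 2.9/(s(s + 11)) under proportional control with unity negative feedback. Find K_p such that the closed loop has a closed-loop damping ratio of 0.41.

K_p = 62.1

Closed-loop characteristic equation: s² + 11s + K_p·2.9 = 0.
So ω_n = √(2.9K_p) and 2ζω_n = 11, giving ζ = 11/(2√(2.9K_p)).
Setting ζ = 0.41: √(2.9K_p) = 11/(2·0.41) = 13.41, so K_p = 180/2.9 = 62.1.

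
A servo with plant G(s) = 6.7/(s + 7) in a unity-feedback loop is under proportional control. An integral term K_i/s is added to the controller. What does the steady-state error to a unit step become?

Adding integral action puts a pole at s = 0 in the forward path, raising the system type to 1; a type-1 loop has zero steady-state error to a step.

0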